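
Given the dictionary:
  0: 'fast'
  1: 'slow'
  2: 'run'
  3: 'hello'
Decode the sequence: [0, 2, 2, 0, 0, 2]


Look up each index in the dictionary:
  0 -> 'fast'
  2 -> 'run'
  2 -> 'run'
  0 -> 'fast'
  0 -> 'fast'
  2 -> 'run'

Decoded: "fast run run fast fast run"


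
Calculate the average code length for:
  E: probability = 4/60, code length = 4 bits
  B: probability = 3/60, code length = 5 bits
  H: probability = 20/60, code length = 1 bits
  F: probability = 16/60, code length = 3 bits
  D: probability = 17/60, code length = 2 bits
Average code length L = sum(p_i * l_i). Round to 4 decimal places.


Weighted contributions p_i * l_i:
  E: (4/60) * 4 = 16/60
  B: (3/60) * 5 = 15/60
  H: (20/60) * 1 = 20/60
  F: (16/60) * 3 = 48/60
  D: (17/60) * 2 = 34/60
Sum = (16 + 15 + 20 + 48 + 34)/60 = 133/60

L = 133/60 = 2.2167 bits/symbol


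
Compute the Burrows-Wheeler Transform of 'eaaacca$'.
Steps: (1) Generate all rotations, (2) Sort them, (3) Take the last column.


Rotations (sorted):
  0: $eaaacca -> last char: a
  1: a$eaaacc -> last char: c
  2: aaacca$e -> last char: e
  3: aacca$ea -> last char: a
  4: acca$eaa -> last char: a
  5: ca$eaaac -> last char: c
  6: cca$eaaa -> last char: a
  7: eaaacca$ -> last char: $


BWT = aceaaca$


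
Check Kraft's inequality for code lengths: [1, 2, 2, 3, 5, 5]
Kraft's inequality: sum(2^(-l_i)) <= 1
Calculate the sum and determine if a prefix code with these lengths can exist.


Sum = 2^(-1) + 2^(-2) + 2^(-2) + 2^(-3) + 2^(-5) + 2^(-5)
    = 0.5 + 0.25 + 0.25 + 0.125 + 0.03125 + 0.03125
    = 38/32 = 1.1875
Since 1.1875 > 1, Kraft's inequality is NOT satisfied.
A prefix code with these lengths CANNOT exist.

Kraft sum = 1.1875. Not satisfied.


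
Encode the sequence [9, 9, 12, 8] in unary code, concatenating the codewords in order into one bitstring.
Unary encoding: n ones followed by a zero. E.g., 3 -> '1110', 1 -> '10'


Encode each number as n ones followed by a terminating 0:
  9 -> 1111111110 (10 bits)
  9 -> 1111111110 (10 bits)
  12 -> 1111111111110 (13 bits)
  8 -> 111111110 (9 bits)
Total length = 10 + 10 + 13 + 9 = 42 bits.

Unary([9, 9, 12, 8]) = 111111111011111111101111111111110111111110 (42 bits)


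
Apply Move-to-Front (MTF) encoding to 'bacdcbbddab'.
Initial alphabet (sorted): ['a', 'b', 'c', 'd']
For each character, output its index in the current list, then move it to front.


MTF encoding:
'b': index 1 in ['a', 'b', 'c', 'd'] -> ['b', 'a', 'c', 'd']
'a': index 1 in ['b', 'a', 'c', 'd'] -> ['a', 'b', 'c', 'd']
'c': index 2 in ['a', 'b', 'c', 'd'] -> ['c', 'a', 'b', 'd']
'd': index 3 in ['c', 'a', 'b', 'd'] -> ['d', 'c', 'a', 'b']
'c': index 1 in ['d', 'c', 'a', 'b'] -> ['c', 'd', 'a', 'b']
'b': index 3 in ['c', 'd', 'a', 'b'] -> ['b', 'c', 'd', 'a']
'b': index 0 in ['b', 'c', 'd', 'a'] -> ['b', 'c', 'd', 'a']
'd': index 2 in ['b', 'c', 'd', 'a'] -> ['d', 'b', 'c', 'a']
'd': index 0 in ['d', 'b', 'c', 'a'] -> ['d', 'b', 'c', 'a']
'a': index 3 in ['d', 'b', 'c', 'a'] -> ['a', 'd', 'b', 'c']
'b': index 2 in ['a', 'd', 'b', 'c'] -> ['b', 'a', 'd', 'c']


Output: [1, 1, 2, 3, 1, 3, 0, 2, 0, 3, 2]


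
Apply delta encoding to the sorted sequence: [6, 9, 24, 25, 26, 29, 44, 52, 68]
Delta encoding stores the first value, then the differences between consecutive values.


First value: 6
Deltas:
  9 - 6 = 3
  24 - 9 = 15
  25 - 24 = 1
  26 - 25 = 1
  29 - 26 = 3
  44 - 29 = 15
  52 - 44 = 8
  68 - 52 = 16


Delta encoded: [6, 3, 15, 1, 1, 3, 15, 8, 16]


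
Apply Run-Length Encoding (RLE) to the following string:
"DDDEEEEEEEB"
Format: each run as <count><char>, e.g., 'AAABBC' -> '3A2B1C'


Scanning runs left to right:
  i=0: run of 'D' x 3 -> '3D'
  i=3: run of 'E' x 7 -> '7E'
  i=10: run of 'B' x 1 -> '1B'

RLE = 3D7E1B


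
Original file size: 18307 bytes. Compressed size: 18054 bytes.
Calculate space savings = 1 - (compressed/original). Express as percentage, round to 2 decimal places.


ratio = compressed/original = 18054/18307 = 0.98618
savings = 1 - ratio = 1 - 0.98618 = 0.01382
as a percentage: 0.01382 * 100 = 1.38%

Space savings = 1 - 18054/18307 = 1.38%


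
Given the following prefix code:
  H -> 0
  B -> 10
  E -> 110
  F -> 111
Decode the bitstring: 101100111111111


Decoding step by step:
Bits 10 -> B
Bits 110 -> E
Bits 0 -> H
Bits 111 -> F
Bits 111 -> F
Bits 111 -> F


Decoded message: BEHFFF


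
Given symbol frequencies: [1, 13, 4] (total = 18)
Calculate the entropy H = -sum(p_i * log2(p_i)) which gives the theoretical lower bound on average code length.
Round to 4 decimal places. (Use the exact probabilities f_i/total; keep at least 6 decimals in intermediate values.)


Per-symbol terms -p_i * log2(p_i) with p_i = f_i/18:
  p = 1/18 = 0.055556: log2(p) = -4.169925, -p*log2(p) = 0.231663
  p = 13/18 = 0.722222: log2(p) = -0.469485, -p*log2(p) = 0.339073
  p = 4/18 = 0.222222: log2(p) = -2.169925, -p*log2(p) = 0.482206
H = 0.231663 + 0.339073 + 0.482206 = 1.052942

H = 1.0529 bits/symbol


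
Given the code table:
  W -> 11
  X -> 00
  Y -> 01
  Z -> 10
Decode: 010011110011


Decoding:
01 -> Y
00 -> X
11 -> W
11 -> W
00 -> X
11 -> W


Result: YXWWXW


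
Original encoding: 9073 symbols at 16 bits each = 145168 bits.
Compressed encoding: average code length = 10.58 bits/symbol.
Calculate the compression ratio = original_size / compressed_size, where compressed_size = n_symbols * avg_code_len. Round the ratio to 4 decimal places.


original_size = n_symbols * orig_bits = 9073 * 16 = 145168 bits
compressed_size = n_symbols * avg_code_len = 9073 * 10.58 = 95992.34 bits
ratio = original_size / compressed_size = 145168 / 95992.34 = 1.5123

Compression ratio = 1.5123


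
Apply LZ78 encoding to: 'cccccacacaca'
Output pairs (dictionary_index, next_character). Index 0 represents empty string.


LZ78 encoding steps:
Dictionary: {0: ''}
Step 1: w='' (idx 0), next='c' -> output (0, 'c'), add 'c' as idx 1
Step 2: w='c' (idx 1), next='c' -> output (1, 'c'), add 'cc' as idx 2
Step 3: w='cc' (idx 2), next='a' -> output (2, 'a'), add 'cca' as idx 3
Step 4: w='c' (idx 1), next='a' -> output (1, 'a'), add 'ca' as idx 4
Step 5: w='ca' (idx 4), next='c' -> output (4, 'c'), add 'cac' as idx 5
Step 6: w='' (idx 0), next='a' -> output (0, 'a'), add 'a' as idx 6


Encoded: [(0, 'c'), (1, 'c'), (2, 'a'), (1, 'a'), (4, 'c'), (0, 'a')]


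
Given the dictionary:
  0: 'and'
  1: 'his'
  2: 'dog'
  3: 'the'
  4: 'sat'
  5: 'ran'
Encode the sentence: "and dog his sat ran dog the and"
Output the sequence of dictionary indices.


Look up each word in the dictionary:
  'and' -> 0
  'dog' -> 2
  'his' -> 1
  'sat' -> 4
  'ran' -> 5
  'dog' -> 2
  'the' -> 3
  'and' -> 0

Encoded: [0, 2, 1, 4, 5, 2, 3, 0]


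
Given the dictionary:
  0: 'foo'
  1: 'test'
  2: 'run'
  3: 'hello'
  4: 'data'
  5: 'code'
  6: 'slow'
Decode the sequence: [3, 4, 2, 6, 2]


Look up each index in the dictionary:
  3 -> 'hello'
  4 -> 'data'
  2 -> 'run'
  6 -> 'slow'
  2 -> 'run'

Decoded: "hello data run slow run"


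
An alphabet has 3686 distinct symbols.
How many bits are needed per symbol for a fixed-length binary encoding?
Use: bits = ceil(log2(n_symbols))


log2(3686) = 11.8478
Bracket: 2^11 = 2048 < 3686 <= 2^12 = 4096
So ceil(log2(3686)) = 12

bits = ceil(log2(3686)) = ceil(11.8478) = 12 bits


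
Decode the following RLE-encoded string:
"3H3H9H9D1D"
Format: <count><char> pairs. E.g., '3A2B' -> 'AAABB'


Expanding each <count><char> pair:
  3H -> 'HHH'
  3H -> 'HHH'
  9H -> 'HHHHHHHHH'
  9D -> 'DDDDDDDDD'
  1D -> 'D'

Decoded = HHHHHHHHHHHHHHHDDDDDDDDDD


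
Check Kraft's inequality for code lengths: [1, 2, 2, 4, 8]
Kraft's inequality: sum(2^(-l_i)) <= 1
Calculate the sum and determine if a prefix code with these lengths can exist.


Sum = 2^(-1) + 2^(-2) + 2^(-2) + 2^(-4) + 2^(-8)
    = 0.5 + 0.25 + 0.25 + 0.0625 + 0.00390625
    = 273/256 = 1.06640625
Since 1.06640625 > 1, Kraft's inequality is NOT satisfied.
A prefix code with these lengths CANNOT exist.

Kraft sum = 1.06640625. Not satisfied.


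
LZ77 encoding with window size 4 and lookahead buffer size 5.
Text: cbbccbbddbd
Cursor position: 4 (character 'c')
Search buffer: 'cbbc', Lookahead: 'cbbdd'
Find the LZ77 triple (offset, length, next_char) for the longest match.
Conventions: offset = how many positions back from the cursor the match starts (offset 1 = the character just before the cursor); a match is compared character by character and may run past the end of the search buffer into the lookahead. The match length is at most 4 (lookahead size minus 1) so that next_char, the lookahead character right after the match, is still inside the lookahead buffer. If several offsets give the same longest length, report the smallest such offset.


Try each offset into the search buffer:
  offset=1 (pos 3, char 'c'): match length 1
  offset=2 (pos 2, char 'b'): match length 0
  offset=3 (pos 1, char 'b'): match length 0
  offset=4 (pos 0, char 'c'): match length 3
Longest match has length 3 at offset 4.
next_char = character at position 4 + 3 = 7 -> 'd'

Best match: offset=4, length=3 (matching 'cbb' starting at position 0)
LZ77 triple: (4, 3, 'd')


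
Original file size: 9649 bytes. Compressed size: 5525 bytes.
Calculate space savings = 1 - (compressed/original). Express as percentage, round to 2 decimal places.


ratio = compressed/original = 5525/9649 = 0.572598
savings = 1 - ratio = 1 - 0.572598 = 0.427402
as a percentage: 0.427402 * 100 = 42.74%

Space savings = 1 - 5525/9649 = 42.74%


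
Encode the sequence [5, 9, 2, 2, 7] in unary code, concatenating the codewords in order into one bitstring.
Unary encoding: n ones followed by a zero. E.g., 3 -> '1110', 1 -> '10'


Encode each number as n ones followed by a terminating 0:
  5 -> 111110 (6 bits)
  9 -> 1111111110 (10 bits)
  2 -> 110 (3 bits)
  2 -> 110 (3 bits)
  7 -> 11111110 (8 bits)
Total length = 6 + 10 + 3 + 3 + 8 = 30 bits.

Unary([5, 9, 2, 2, 7]) = 111110111111111011011011111110 (30 bits)


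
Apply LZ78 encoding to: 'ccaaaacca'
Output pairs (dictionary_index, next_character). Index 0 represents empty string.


LZ78 encoding steps:
Dictionary: {0: ''}
Step 1: w='' (idx 0), next='c' -> output (0, 'c'), add 'c' as idx 1
Step 2: w='c' (idx 1), next='a' -> output (1, 'a'), add 'ca' as idx 2
Step 3: w='' (idx 0), next='a' -> output (0, 'a'), add 'a' as idx 3
Step 4: w='a' (idx 3), next='a' -> output (3, 'a'), add 'aa' as idx 4
Step 5: w='c' (idx 1), next='c' -> output (1, 'c'), add 'cc' as idx 5
Step 6: w='a' (idx 3), end of input -> output (3, '')


Encoded: [(0, 'c'), (1, 'a'), (0, 'a'), (3, 'a'), (1, 'c'), (3, '')]


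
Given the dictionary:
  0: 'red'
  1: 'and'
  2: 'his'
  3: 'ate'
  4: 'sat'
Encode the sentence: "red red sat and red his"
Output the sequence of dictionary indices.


Look up each word in the dictionary:
  'red' -> 0
  'red' -> 0
  'sat' -> 4
  'and' -> 1
  'red' -> 0
  'his' -> 2

Encoded: [0, 0, 4, 1, 0, 2]


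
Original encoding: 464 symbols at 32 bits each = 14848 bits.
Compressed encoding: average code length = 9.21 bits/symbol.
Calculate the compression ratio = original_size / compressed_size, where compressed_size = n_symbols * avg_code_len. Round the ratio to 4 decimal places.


original_size = n_symbols * orig_bits = 464 * 32 = 14848 bits
compressed_size = n_symbols * avg_code_len = 464 * 9.21 = 4273.44 bits
ratio = original_size / compressed_size = 14848 / 4273.44 = 3.4745

Compression ratio = 3.4745


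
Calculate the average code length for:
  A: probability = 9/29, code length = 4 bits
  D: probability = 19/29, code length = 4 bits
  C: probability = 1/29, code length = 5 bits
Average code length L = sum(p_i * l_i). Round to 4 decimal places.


Weighted contributions p_i * l_i:
  A: (9/29) * 4 = 36/29
  D: (19/29) * 4 = 76/29
  C: (1/29) * 5 = 5/29
Sum = (36 + 76 + 5)/29 = 117/29

L = 117/29 = 4.0345 bits/symbol


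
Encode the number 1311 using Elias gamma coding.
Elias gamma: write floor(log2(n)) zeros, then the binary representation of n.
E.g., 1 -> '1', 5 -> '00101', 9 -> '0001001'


num_bits = floor(log2(1311)) + 1 = 11
leading_zeros = num_bits - 1 = 10
binary(1311) = 10100011111

Elias gamma(1311) = '0000000000' + '10100011111' = 000000000010100011111 (21 bits)


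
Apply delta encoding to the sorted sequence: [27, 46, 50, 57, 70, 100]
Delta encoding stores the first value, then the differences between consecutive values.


First value: 27
Deltas:
  46 - 27 = 19
  50 - 46 = 4
  57 - 50 = 7
  70 - 57 = 13
  100 - 70 = 30


Delta encoded: [27, 19, 4, 7, 13, 30]


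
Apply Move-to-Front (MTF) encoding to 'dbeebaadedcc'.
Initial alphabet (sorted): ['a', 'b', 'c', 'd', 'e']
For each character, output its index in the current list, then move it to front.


MTF encoding:
'd': index 3 in ['a', 'b', 'c', 'd', 'e'] -> ['d', 'a', 'b', 'c', 'e']
'b': index 2 in ['d', 'a', 'b', 'c', 'e'] -> ['b', 'd', 'a', 'c', 'e']
'e': index 4 in ['b', 'd', 'a', 'c', 'e'] -> ['e', 'b', 'd', 'a', 'c']
'e': index 0 in ['e', 'b', 'd', 'a', 'c'] -> ['e', 'b', 'd', 'a', 'c']
'b': index 1 in ['e', 'b', 'd', 'a', 'c'] -> ['b', 'e', 'd', 'a', 'c']
'a': index 3 in ['b', 'e', 'd', 'a', 'c'] -> ['a', 'b', 'e', 'd', 'c']
'a': index 0 in ['a', 'b', 'e', 'd', 'c'] -> ['a', 'b', 'e', 'd', 'c']
'd': index 3 in ['a', 'b', 'e', 'd', 'c'] -> ['d', 'a', 'b', 'e', 'c']
'e': index 3 in ['d', 'a', 'b', 'e', 'c'] -> ['e', 'd', 'a', 'b', 'c']
'd': index 1 in ['e', 'd', 'a', 'b', 'c'] -> ['d', 'e', 'a', 'b', 'c']
'c': index 4 in ['d', 'e', 'a', 'b', 'c'] -> ['c', 'd', 'e', 'a', 'b']
'c': index 0 in ['c', 'd', 'e', 'a', 'b'] -> ['c', 'd', 'e', 'a', 'b']


Output: [3, 2, 4, 0, 1, 3, 0, 3, 3, 1, 4, 0]


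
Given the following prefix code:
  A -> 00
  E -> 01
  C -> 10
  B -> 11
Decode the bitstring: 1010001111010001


Decoding step by step:
Bits 10 -> C
Bits 10 -> C
Bits 00 -> A
Bits 11 -> B
Bits 11 -> B
Bits 01 -> E
Bits 00 -> A
Bits 01 -> E


Decoded message: CCABBEAE


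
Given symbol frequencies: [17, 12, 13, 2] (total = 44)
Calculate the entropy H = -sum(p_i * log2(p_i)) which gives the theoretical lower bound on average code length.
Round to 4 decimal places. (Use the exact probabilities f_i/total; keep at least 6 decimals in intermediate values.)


Per-symbol terms -p_i * log2(p_i) with p_i = f_i/44:
  p = 17/44 = 0.386364: log2(p) = -1.371969, -p*log2(p) = 0.530079
  p = 12/44 = 0.272727: log2(p) = -1.874469, -p*log2(p) = 0.511219
  p = 13/44 = 0.295455: log2(p) = -1.758992, -p*log2(p) = 0.519702
  p = 2/44 = 0.045455: log2(p) = -4.459432, -p*log2(p) = 0.202701
H = 0.530079 + 0.511219 + 0.519702 + 0.202701 = 1.763701

H = 1.7637 bits/symbol


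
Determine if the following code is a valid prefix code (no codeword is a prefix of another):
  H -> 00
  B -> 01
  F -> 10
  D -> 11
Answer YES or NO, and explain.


Checking each pair (does one codeword prefix another?):
  H='00' vs B='01': no prefix
  H='00' vs F='10': no prefix
  H='00' vs D='11': no prefix
  B='01' vs H='00': no prefix
  B='01' vs F='10': no prefix
  B='01' vs D='11': no prefix
  F='10' vs H='00': no prefix
  F='10' vs B='01': no prefix
  F='10' vs D='11': no prefix
  D='11' vs H='00': no prefix
  D='11' vs B='01': no prefix
  D='11' vs F='10': no prefix
No violation found over all pairs.

YES -- this is a valid prefix code. No codeword is a prefix of any other codeword.


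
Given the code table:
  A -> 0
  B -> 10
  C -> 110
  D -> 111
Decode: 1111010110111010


Decoding:
111 -> D
10 -> B
10 -> B
110 -> C
111 -> D
0 -> A
10 -> B


Result: DBBCDAB


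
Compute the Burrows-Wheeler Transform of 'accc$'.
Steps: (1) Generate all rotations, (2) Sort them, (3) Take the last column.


Rotations (sorted):
  0: $accc -> last char: c
  1: accc$ -> last char: $
  2: c$acc -> last char: c
  3: cc$ac -> last char: c
  4: ccc$a -> last char: a


BWT = c$cca


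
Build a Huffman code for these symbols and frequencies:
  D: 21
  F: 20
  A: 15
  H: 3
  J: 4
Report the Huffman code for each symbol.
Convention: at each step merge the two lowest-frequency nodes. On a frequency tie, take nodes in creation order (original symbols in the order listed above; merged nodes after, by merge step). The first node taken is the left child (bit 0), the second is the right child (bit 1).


Huffman tree construction:
Step 1: Merge H(3) + J(4) = 7
Step 2: Merge (H+J)(7) + A(15) = 22
Step 3: Merge F(20) + D(21) = 41
Step 4: Merge ((H+J)+A)(22) + (F+D)(41) = 63
Read each symbol's code off the tree from the root (left child = 0, right child = 1).

Codes:
  D: 11 (length 2)
  F: 10 (length 2)
  A: 01 (length 2)
  H: 000 (length 3)
  J: 001 (length 3)
Average code length: 133/63 = 2.1111 bits/symbol


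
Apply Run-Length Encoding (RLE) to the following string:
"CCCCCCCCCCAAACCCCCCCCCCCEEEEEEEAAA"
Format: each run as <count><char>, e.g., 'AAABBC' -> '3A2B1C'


Scanning runs left to right:
  i=0: run of 'C' x 10 -> '10C'
  i=10: run of 'A' x 3 -> '3A'
  i=13: run of 'C' x 11 -> '11C'
  i=24: run of 'E' x 7 -> '7E'
  i=31: run of 'A' x 3 -> '3A'

RLE = 10C3A11C7E3A


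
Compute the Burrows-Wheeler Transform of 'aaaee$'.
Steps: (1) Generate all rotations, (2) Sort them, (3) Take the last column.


Rotations (sorted):
  0: $aaaee -> last char: e
  1: aaaee$ -> last char: $
  2: aaee$a -> last char: a
  3: aee$aa -> last char: a
  4: e$aaae -> last char: e
  5: ee$aaa -> last char: a


BWT = e$aaea


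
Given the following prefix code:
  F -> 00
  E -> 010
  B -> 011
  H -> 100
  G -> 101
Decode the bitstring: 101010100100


Decoding step by step:
Bits 101 -> G
Bits 010 -> E
Bits 100 -> H
Bits 100 -> H


Decoded message: GEHH


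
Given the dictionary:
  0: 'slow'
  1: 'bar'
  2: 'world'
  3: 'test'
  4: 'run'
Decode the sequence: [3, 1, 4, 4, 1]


Look up each index in the dictionary:
  3 -> 'test'
  1 -> 'bar'
  4 -> 'run'
  4 -> 'run'
  1 -> 'bar'

Decoded: "test bar run run bar"


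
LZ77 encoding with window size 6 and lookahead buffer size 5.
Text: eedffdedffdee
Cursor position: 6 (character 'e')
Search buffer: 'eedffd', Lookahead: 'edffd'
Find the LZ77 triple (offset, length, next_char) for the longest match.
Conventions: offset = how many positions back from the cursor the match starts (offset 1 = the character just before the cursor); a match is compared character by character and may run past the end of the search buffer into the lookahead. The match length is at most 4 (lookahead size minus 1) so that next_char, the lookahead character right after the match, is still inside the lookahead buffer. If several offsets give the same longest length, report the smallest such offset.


Try each offset into the search buffer:
  offset=1 (pos 5, char 'd'): match length 0
  offset=2 (pos 4, char 'f'): match length 0
  offset=3 (pos 3, char 'f'): match length 0
  offset=4 (pos 2, char 'd'): match length 0
  offset=5 (pos 1, char 'e'): match length 4
  offset=6 (pos 0, char 'e'): match length 1
Longest match has length 4 at offset 5.
next_char = character at position 6 + 4 = 10 -> 'd'

Best match: offset=5, length=4 (matching 'edff' starting at position 1)
LZ77 triple: (5, 4, 'd')


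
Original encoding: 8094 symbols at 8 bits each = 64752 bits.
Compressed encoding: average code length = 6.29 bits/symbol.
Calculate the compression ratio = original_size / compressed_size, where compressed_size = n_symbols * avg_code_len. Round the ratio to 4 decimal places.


original_size = n_symbols * orig_bits = 8094 * 8 = 64752 bits
compressed_size = n_symbols * avg_code_len = 8094 * 6.29 = 50911.26 bits
ratio = original_size / compressed_size = 64752 / 50911.26 = 1.2719

Compression ratio = 1.2719


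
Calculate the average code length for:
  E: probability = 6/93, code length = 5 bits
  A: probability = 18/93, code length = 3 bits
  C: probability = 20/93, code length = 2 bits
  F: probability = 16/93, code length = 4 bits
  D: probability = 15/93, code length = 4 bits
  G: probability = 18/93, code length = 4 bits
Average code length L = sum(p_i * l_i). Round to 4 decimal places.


Weighted contributions p_i * l_i:
  E: (6/93) * 5 = 30/93
  A: (18/93) * 3 = 54/93
  C: (20/93) * 2 = 40/93
  F: (16/93) * 4 = 64/93
  D: (15/93) * 4 = 60/93
  G: (18/93) * 4 = 72/93
Sum = (30 + 54 + 40 + 64 + 60 + 72)/93 = 320/93

L = 320/93 = 3.4409 bits/symbol


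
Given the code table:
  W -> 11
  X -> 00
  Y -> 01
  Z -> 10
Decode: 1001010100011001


Decoding:
10 -> Z
01 -> Y
01 -> Y
01 -> Y
00 -> X
01 -> Y
10 -> Z
01 -> Y


Result: ZYYYXYZY


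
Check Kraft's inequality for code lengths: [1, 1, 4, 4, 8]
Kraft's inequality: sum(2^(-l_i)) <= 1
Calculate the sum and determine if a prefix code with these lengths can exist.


Sum = 2^(-1) + 2^(-1) + 2^(-4) + 2^(-4) + 2^(-8)
    = 0.5 + 0.5 + 0.0625 + 0.0625 + 0.00390625
    = 289/256 = 1.12890625
Since 1.12890625 > 1, Kraft's inequality is NOT satisfied.
A prefix code with these lengths CANNOT exist.

Kraft sum = 1.12890625. Not satisfied.


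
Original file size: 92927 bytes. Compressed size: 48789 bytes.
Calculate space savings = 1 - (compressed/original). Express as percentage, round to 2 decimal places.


ratio = compressed/original = 48789/92927 = 0.525025
savings = 1 - ratio = 1 - 0.525025 = 0.474975
as a percentage: 0.474975 * 100 = 47.5%

Space savings = 1 - 48789/92927 = 47.5%


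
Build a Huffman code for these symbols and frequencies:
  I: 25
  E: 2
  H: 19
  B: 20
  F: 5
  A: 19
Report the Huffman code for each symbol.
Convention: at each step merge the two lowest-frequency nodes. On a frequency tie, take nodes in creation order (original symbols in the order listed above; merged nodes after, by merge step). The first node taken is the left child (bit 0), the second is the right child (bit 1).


Huffman tree construction:
Step 1: Merge E(2) + F(5) = 7
Step 2: Merge (E+F)(7) + H(19) = 26
Step 3: Merge A(19) + B(20) = 39
Step 4: Merge I(25) + ((E+F)+H)(26) = 51
Step 5: Merge (A+B)(39) + (I+((E+F)+H))(51) = 90
Read each symbol's code off the tree from the root (left child = 0, right child = 1).

Codes:
  I: 10 (length 2)
  E: 1100 (length 4)
  H: 111 (length 3)
  B: 01 (length 2)
  F: 1101 (length 4)
  A: 00 (length 2)
Average code length: 213/90 = 2.3667 bits/symbol


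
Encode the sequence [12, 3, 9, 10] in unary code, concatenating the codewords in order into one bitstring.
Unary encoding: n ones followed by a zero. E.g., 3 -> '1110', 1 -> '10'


Encode each number as n ones followed by a terminating 0:
  12 -> 1111111111110 (13 bits)
  3 -> 1110 (4 bits)
  9 -> 1111111110 (10 bits)
  10 -> 11111111110 (11 bits)
Total length = 13 + 4 + 10 + 11 = 38 bits.

Unary([12, 3, 9, 10]) = 11111111111101110111111111011111111110 (38 bits)


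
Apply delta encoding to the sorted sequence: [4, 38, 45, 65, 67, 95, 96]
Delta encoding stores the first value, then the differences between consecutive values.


First value: 4
Deltas:
  38 - 4 = 34
  45 - 38 = 7
  65 - 45 = 20
  67 - 65 = 2
  95 - 67 = 28
  96 - 95 = 1


Delta encoded: [4, 34, 7, 20, 2, 28, 1]


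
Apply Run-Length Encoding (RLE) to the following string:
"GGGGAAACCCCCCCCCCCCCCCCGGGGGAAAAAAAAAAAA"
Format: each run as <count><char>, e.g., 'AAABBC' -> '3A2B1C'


Scanning runs left to right:
  i=0: run of 'G' x 4 -> '4G'
  i=4: run of 'A' x 3 -> '3A'
  i=7: run of 'C' x 16 -> '16C'
  i=23: run of 'G' x 5 -> '5G'
  i=28: run of 'A' x 12 -> '12A'

RLE = 4G3A16C5G12A


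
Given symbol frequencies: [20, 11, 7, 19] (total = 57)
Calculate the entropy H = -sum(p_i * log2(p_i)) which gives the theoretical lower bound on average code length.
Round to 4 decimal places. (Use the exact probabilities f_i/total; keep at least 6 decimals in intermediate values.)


Per-symbol terms -p_i * log2(p_i) with p_i = f_i/57:
  p = 20/57 = 0.350877: log2(p) = -1.510962, -p*log2(p) = 0.530162
  p = 11/57 = 0.192982: log2(p) = -2.373458, -p*log2(p) = 0.458036
  p = 7/57 = 0.122807: log2(p) = -3.025535, -p*log2(p) = 0.371557
  p = 19/57 = 0.333333: log2(p) = -1.584963, -p*log2(p) = 0.528321
H = 0.530162 + 0.458036 + 0.371557 + 0.528321 = 1.888076

H = 1.8881 bits/symbol


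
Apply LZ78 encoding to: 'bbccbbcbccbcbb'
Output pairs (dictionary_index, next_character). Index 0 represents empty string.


LZ78 encoding steps:
Dictionary: {0: ''}
Step 1: w='' (idx 0), next='b' -> output (0, 'b'), add 'b' as idx 1
Step 2: w='b' (idx 1), next='c' -> output (1, 'c'), add 'bc' as idx 2
Step 3: w='' (idx 0), next='c' -> output (0, 'c'), add 'c' as idx 3
Step 4: w='b' (idx 1), next='b' -> output (1, 'b'), add 'bb' as idx 4
Step 5: w='c' (idx 3), next='b' -> output (3, 'b'), add 'cb' as idx 5
Step 6: w='c' (idx 3), next='c' -> output (3, 'c'), add 'cc' as idx 6
Step 7: w='bc' (idx 2), next='b' -> output (2, 'b'), add 'bcb' as idx 7
Step 8: w='b' (idx 1), end of input -> output (1, '')


Encoded: [(0, 'b'), (1, 'c'), (0, 'c'), (1, 'b'), (3, 'b'), (3, 'c'), (2, 'b'), (1, '')]


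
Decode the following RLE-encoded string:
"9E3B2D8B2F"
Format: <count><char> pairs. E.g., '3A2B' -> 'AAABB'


Expanding each <count><char> pair:
  9E -> 'EEEEEEEEE'
  3B -> 'BBB'
  2D -> 'DD'
  8B -> 'BBBBBBBB'
  2F -> 'FF'

Decoded = EEEEEEEEEBBBDDBBBBBBBBFF


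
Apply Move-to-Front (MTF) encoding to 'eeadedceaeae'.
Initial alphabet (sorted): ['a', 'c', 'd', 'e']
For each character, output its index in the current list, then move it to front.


MTF encoding:
'e': index 3 in ['a', 'c', 'd', 'e'] -> ['e', 'a', 'c', 'd']
'e': index 0 in ['e', 'a', 'c', 'd'] -> ['e', 'a', 'c', 'd']
'a': index 1 in ['e', 'a', 'c', 'd'] -> ['a', 'e', 'c', 'd']
'd': index 3 in ['a', 'e', 'c', 'd'] -> ['d', 'a', 'e', 'c']
'e': index 2 in ['d', 'a', 'e', 'c'] -> ['e', 'd', 'a', 'c']
'd': index 1 in ['e', 'd', 'a', 'c'] -> ['d', 'e', 'a', 'c']
'c': index 3 in ['d', 'e', 'a', 'c'] -> ['c', 'd', 'e', 'a']
'e': index 2 in ['c', 'd', 'e', 'a'] -> ['e', 'c', 'd', 'a']
'a': index 3 in ['e', 'c', 'd', 'a'] -> ['a', 'e', 'c', 'd']
'e': index 1 in ['a', 'e', 'c', 'd'] -> ['e', 'a', 'c', 'd']
'a': index 1 in ['e', 'a', 'c', 'd'] -> ['a', 'e', 'c', 'd']
'e': index 1 in ['a', 'e', 'c', 'd'] -> ['e', 'a', 'c', 'd']


Output: [3, 0, 1, 3, 2, 1, 3, 2, 3, 1, 1, 1]


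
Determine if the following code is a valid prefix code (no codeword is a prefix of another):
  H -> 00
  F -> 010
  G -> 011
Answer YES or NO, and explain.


Checking each pair (does one codeword prefix another?):
  H='00' vs F='010': no prefix
  H='00' vs G='011': no prefix
  F='010' vs H='00': no prefix
  F='010' vs G='011': no prefix
  G='011' vs H='00': no prefix
  G='011' vs F='010': no prefix
No violation found over all pairs.

YES -- this is a valid prefix code. No codeword is a prefix of any other codeword.


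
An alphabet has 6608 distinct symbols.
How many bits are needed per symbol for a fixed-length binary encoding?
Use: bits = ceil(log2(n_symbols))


log2(6608) = 12.69
Bracket: 2^12 = 4096 < 6608 <= 2^13 = 8192
So ceil(log2(6608)) = 13

bits = ceil(log2(6608)) = ceil(12.69) = 13 bits


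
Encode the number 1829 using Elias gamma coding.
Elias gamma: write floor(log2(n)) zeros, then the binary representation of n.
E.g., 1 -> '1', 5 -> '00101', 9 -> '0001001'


num_bits = floor(log2(1829)) + 1 = 11
leading_zeros = num_bits - 1 = 10
binary(1829) = 11100100101

Elias gamma(1829) = '0000000000' + '11100100101' = 000000000011100100101 (21 bits)


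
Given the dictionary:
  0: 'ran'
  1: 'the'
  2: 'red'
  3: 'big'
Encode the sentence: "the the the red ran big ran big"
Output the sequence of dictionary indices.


Look up each word in the dictionary:
  'the' -> 1
  'the' -> 1
  'the' -> 1
  'red' -> 2
  'ran' -> 0
  'big' -> 3
  'ran' -> 0
  'big' -> 3

Encoded: [1, 1, 1, 2, 0, 3, 0, 3]


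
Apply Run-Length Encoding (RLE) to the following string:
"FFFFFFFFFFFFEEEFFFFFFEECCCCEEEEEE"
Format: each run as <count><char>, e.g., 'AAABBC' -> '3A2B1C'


Scanning runs left to right:
  i=0: run of 'F' x 12 -> '12F'
  i=12: run of 'E' x 3 -> '3E'
  i=15: run of 'F' x 6 -> '6F'
  i=21: run of 'E' x 2 -> '2E'
  i=23: run of 'C' x 4 -> '4C'
  i=27: run of 'E' x 6 -> '6E'

RLE = 12F3E6F2E4C6E


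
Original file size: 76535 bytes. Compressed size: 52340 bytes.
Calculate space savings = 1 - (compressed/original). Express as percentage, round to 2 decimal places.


ratio = compressed/original = 52340/76535 = 0.68387
savings = 1 - ratio = 1 - 0.68387 = 0.31613
as a percentage: 0.31613 * 100 = 31.61%

Space savings = 1 - 52340/76535 = 31.61%


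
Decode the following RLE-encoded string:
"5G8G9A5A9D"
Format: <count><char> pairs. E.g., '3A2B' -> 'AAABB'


Expanding each <count><char> pair:
  5G -> 'GGGGG'
  8G -> 'GGGGGGGG'
  9A -> 'AAAAAAAAA'
  5A -> 'AAAAA'
  9D -> 'DDDDDDDDD'

Decoded = GGGGGGGGGGGGGAAAAAAAAAAAAAADDDDDDDDD


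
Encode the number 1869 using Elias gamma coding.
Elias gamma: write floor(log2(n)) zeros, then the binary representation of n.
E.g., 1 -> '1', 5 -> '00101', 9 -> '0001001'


num_bits = floor(log2(1869)) + 1 = 11
leading_zeros = num_bits - 1 = 10
binary(1869) = 11101001101

Elias gamma(1869) = '0000000000' + '11101001101' = 000000000011101001101 (21 bits)


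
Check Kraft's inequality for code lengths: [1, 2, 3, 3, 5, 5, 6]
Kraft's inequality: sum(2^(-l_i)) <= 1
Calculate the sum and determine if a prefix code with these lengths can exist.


Sum = 2^(-1) + 2^(-2) + 2^(-3) + 2^(-3) + 2^(-5) + 2^(-5) + 2^(-6)
    = 0.5 + 0.25 + 0.125 + 0.125 + 0.03125 + 0.03125 + 0.015625
    = 69/64 = 1.078125
Since 1.078125 > 1, Kraft's inequality is NOT satisfied.
A prefix code with these lengths CANNOT exist.

Kraft sum = 1.078125. Not satisfied.


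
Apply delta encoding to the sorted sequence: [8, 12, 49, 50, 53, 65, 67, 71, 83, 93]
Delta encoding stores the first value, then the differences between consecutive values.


First value: 8
Deltas:
  12 - 8 = 4
  49 - 12 = 37
  50 - 49 = 1
  53 - 50 = 3
  65 - 53 = 12
  67 - 65 = 2
  71 - 67 = 4
  83 - 71 = 12
  93 - 83 = 10


Delta encoded: [8, 4, 37, 1, 3, 12, 2, 4, 12, 10]


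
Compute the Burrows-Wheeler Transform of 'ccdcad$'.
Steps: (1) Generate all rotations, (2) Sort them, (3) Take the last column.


Rotations (sorted):
  0: $ccdcad -> last char: d
  1: ad$ccdc -> last char: c
  2: cad$ccd -> last char: d
  3: ccdcad$ -> last char: $
  4: cdcad$c -> last char: c
  5: d$ccdca -> last char: a
  6: dcad$cc -> last char: c


BWT = dcd$cac


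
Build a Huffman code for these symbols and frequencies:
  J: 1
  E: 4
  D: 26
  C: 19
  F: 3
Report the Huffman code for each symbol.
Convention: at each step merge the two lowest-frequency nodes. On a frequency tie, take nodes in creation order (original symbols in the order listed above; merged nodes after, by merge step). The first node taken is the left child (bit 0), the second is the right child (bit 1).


Huffman tree construction:
Step 1: Merge J(1) + F(3) = 4
Step 2: Merge E(4) + (J+F)(4) = 8
Step 3: Merge (E+(J+F))(8) + C(19) = 27
Step 4: Merge D(26) + ((E+(J+F))+C)(27) = 53
Read each symbol's code off the tree from the root (left child = 0, right child = 1).

Codes:
  J: 1010 (length 4)
  E: 100 (length 3)
  D: 0 (length 1)
  C: 11 (length 2)
  F: 1011 (length 4)
Average code length: 92/53 = 1.7358 bits/symbol


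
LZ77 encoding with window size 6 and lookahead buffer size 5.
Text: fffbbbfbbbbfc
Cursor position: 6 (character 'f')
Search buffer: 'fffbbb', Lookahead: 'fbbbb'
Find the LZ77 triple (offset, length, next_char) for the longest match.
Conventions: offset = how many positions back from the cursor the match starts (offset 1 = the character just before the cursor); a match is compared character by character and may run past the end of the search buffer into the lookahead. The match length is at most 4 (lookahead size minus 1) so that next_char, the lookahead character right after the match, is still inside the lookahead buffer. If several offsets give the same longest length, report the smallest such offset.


Try each offset into the search buffer:
  offset=1 (pos 5, char 'b'): match length 0
  offset=2 (pos 4, char 'b'): match length 0
  offset=3 (pos 3, char 'b'): match length 0
  offset=4 (pos 2, char 'f'): match length 4
  offset=5 (pos 1, char 'f'): match length 1
  offset=6 (pos 0, char 'f'): match length 1
Longest match has length 4 at offset 4.
next_char = character at position 6 + 4 = 10 -> 'b'

Best match: offset=4, length=4 (matching 'fbbb' starting at position 2)
LZ77 triple: (4, 4, 'b')


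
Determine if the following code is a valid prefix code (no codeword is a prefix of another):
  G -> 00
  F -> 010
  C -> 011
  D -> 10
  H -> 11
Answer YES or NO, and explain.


Checking each pair (does one codeword prefix another?):
  G='00' vs F='010': no prefix
  G='00' vs C='011': no prefix
  G='00' vs D='10': no prefix
  G='00' vs H='11': no prefix
  F='010' vs G='00': no prefix
  F='010' vs C='011': no prefix
  F='010' vs D='10': no prefix
  F='010' vs H='11': no prefix
  C='011' vs G='00': no prefix
  C='011' vs F='010': no prefix
  C='011' vs D='10': no prefix
  C='011' vs H='11': no prefix
  D='10' vs G='00': no prefix
  D='10' vs F='010': no prefix
  D='10' vs C='011': no prefix
  D='10' vs H='11': no prefix
  H='11' vs G='00': no prefix
  H='11' vs F='010': no prefix
  H='11' vs C='011': no prefix
  H='11' vs D='10': no prefix
No violation found over all pairs.

YES -- this is a valid prefix code. No codeword is a prefix of any other codeword.


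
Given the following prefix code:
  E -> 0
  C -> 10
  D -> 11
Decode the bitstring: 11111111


Decoding step by step:
Bits 11 -> D
Bits 11 -> D
Bits 11 -> D
Bits 11 -> D


Decoded message: DDDD


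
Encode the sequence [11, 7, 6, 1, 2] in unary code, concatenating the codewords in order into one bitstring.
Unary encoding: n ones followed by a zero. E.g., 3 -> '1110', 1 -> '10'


Encode each number as n ones followed by a terminating 0:
  11 -> 111111111110 (12 bits)
  7 -> 11111110 (8 bits)
  6 -> 1111110 (7 bits)
  1 -> 10 (2 bits)
  2 -> 110 (3 bits)
Total length = 12 + 8 + 7 + 2 + 3 = 32 bits.

Unary([11, 7, 6, 1, 2]) = 11111111111011111110111111010110 (32 bits)


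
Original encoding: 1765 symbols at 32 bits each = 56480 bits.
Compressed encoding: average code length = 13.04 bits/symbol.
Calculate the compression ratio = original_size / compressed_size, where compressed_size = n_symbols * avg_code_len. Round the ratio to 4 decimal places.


original_size = n_symbols * orig_bits = 1765 * 32 = 56480 bits
compressed_size = n_symbols * avg_code_len = 1765 * 13.04 = 23015.6 bits
ratio = original_size / compressed_size = 56480 / 23015.6 = 2.454

Compression ratio = 2.454


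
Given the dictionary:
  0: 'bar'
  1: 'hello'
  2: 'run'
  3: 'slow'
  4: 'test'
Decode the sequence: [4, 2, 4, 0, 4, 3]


Look up each index in the dictionary:
  4 -> 'test'
  2 -> 'run'
  4 -> 'test'
  0 -> 'bar'
  4 -> 'test'
  3 -> 'slow'

Decoded: "test run test bar test slow"


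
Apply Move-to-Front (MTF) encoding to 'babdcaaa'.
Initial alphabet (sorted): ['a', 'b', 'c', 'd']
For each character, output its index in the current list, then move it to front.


MTF encoding:
'b': index 1 in ['a', 'b', 'c', 'd'] -> ['b', 'a', 'c', 'd']
'a': index 1 in ['b', 'a', 'c', 'd'] -> ['a', 'b', 'c', 'd']
'b': index 1 in ['a', 'b', 'c', 'd'] -> ['b', 'a', 'c', 'd']
'd': index 3 in ['b', 'a', 'c', 'd'] -> ['d', 'b', 'a', 'c']
'c': index 3 in ['d', 'b', 'a', 'c'] -> ['c', 'd', 'b', 'a']
'a': index 3 in ['c', 'd', 'b', 'a'] -> ['a', 'c', 'd', 'b']
'a': index 0 in ['a', 'c', 'd', 'b'] -> ['a', 'c', 'd', 'b']
'a': index 0 in ['a', 'c', 'd', 'b'] -> ['a', 'c', 'd', 'b']


Output: [1, 1, 1, 3, 3, 3, 0, 0]


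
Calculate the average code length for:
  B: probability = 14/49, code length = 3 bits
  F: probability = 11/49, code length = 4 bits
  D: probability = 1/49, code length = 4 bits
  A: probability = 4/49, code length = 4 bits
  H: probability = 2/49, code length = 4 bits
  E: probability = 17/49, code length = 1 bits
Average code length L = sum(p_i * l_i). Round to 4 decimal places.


Weighted contributions p_i * l_i:
  B: (14/49) * 3 = 42/49
  F: (11/49) * 4 = 44/49
  D: (1/49) * 4 = 4/49
  A: (4/49) * 4 = 16/49
  H: (2/49) * 4 = 8/49
  E: (17/49) * 1 = 17/49
Sum = (42 + 44 + 4 + 16 + 8 + 17)/49 = 131/49

L = 131/49 = 2.6735 bits/symbol


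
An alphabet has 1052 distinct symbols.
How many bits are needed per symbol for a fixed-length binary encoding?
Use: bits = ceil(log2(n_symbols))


log2(1052) = 10.0389
Bracket: 2^10 = 1024 < 1052 <= 2^11 = 2048
So ceil(log2(1052)) = 11

bits = ceil(log2(1052)) = ceil(10.0389) = 11 bits


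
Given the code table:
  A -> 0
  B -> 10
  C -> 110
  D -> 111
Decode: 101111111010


Decoding:
10 -> B
111 -> D
111 -> D
10 -> B
10 -> B


Result: BDDBB


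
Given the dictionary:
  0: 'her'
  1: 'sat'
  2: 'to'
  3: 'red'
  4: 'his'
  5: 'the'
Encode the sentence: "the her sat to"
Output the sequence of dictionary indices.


Look up each word in the dictionary:
  'the' -> 5
  'her' -> 0
  'sat' -> 1
  'to' -> 2

Encoded: [5, 0, 1, 2]


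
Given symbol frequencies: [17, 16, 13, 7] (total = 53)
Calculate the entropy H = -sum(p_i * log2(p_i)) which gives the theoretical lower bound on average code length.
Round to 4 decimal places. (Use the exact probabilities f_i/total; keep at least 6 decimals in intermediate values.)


Per-symbol terms -p_i * log2(p_i) with p_i = f_i/53:
  p = 17/53 = 0.320755: log2(p) = -1.640458, -p*log2(p) = 0.526185
  p = 16/53 = 0.301887: log2(p) = -1.727920, -p*log2(p) = 0.521636
  p = 13/53 = 0.245283: log2(p) = -2.027481, -p*log2(p) = 0.497307
  p = 7/53 = 0.132075: log2(p) = -2.920566, -p*log2(p) = 0.385735
H = 0.526185 + 0.521636 + 0.497307 + 0.385735 = 1.930863

H = 1.9309 bits/symbol


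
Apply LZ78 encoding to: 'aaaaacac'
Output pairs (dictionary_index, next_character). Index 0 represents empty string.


LZ78 encoding steps:
Dictionary: {0: ''}
Step 1: w='' (idx 0), next='a' -> output (0, 'a'), add 'a' as idx 1
Step 2: w='a' (idx 1), next='a' -> output (1, 'a'), add 'aa' as idx 2
Step 3: w='aa' (idx 2), next='c' -> output (2, 'c'), add 'aac' as idx 3
Step 4: w='a' (idx 1), next='c' -> output (1, 'c'), add 'ac' as idx 4


Encoded: [(0, 'a'), (1, 'a'), (2, 'c'), (1, 'c')]


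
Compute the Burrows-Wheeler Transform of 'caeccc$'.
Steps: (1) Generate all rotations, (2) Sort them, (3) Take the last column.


Rotations (sorted):
  0: $caeccc -> last char: c
  1: aeccc$c -> last char: c
  2: c$caecc -> last char: c
  3: caeccc$ -> last char: $
  4: cc$caec -> last char: c
  5: ccc$cae -> last char: e
  6: eccc$ca -> last char: a


BWT = ccc$cea


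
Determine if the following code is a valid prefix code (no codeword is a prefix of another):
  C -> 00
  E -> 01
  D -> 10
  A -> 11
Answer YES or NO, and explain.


Checking each pair (does one codeword prefix another?):
  C='00' vs E='01': no prefix
  C='00' vs D='10': no prefix
  C='00' vs A='11': no prefix
  E='01' vs C='00': no prefix
  E='01' vs D='10': no prefix
  E='01' vs A='11': no prefix
  D='10' vs C='00': no prefix
  D='10' vs E='01': no prefix
  D='10' vs A='11': no prefix
  A='11' vs C='00': no prefix
  A='11' vs E='01': no prefix
  A='11' vs D='10': no prefix
No violation found over all pairs.

YES -- this is a valid prefix code. No codeword is a prefix of any other codeword.


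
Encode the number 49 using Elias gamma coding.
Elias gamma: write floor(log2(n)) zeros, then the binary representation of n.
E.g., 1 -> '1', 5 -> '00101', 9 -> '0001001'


num_bits = floor(log2(49)) + 1 = 6
leading_zeros = num_bits - 1 = 5
binary(49) = 110001

Elias gamma(49) = '00000' + '110001' = 00000110001 (11 bits)


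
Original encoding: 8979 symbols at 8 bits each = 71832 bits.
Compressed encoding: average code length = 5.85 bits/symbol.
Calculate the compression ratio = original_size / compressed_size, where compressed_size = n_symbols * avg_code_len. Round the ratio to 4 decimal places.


original_size = n_symbols * orig_bits = 8979 * 8 = 71832 bits
compressed_size = n_symbols * avg_code_len = 8979 * 5.85 = 52527.15 bits
ratio = original_size / compressed_size = 71832 / 52527.15 = 1.3675

Compression ratio = 1.3675


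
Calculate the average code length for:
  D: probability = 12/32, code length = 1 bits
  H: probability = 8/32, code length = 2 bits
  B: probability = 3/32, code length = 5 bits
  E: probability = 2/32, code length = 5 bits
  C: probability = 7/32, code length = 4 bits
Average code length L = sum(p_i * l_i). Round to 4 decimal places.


Weighted contributions p_i * l_i:
  D: (12/32) * 1 = 12/32
  H: (8/32) * 2 = 16/32
  B: (3/32) * 5 = 15/32
  E: (2/32) * 5 = 10/32
  C: (7/32) * 4 = 28/32
Sum = (12 + 16 + 15 + 10 + 28)/32 = 81/32

L = 81/32 = 2.5313 bits/symbol
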